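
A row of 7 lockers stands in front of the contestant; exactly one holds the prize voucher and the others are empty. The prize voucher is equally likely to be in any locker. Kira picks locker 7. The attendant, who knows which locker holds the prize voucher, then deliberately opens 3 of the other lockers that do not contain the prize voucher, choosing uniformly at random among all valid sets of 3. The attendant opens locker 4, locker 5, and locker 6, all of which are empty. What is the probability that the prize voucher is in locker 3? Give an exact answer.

2/7

Consider each possible location of the prize voucher in turn.
If it is in any of lockers 1, 2, and 3 (prior 1/7 each): the attendant has 10 equally likely choices, so probability 1/10; weight (1/7)·(1/10) = 1/70 each.
If it is in any of lockers 4, 5, and 6 (prior 1/7 each): that locker was opened and seen not to hold the prize — ruled out; weight (1/7)·0 = 0 each.
If it is in locker 7 (prior 1/7): the attendant has 20 equally likely choices, so probability 1/20; weight (1/7)·(1/20) = 1/140.
The weights sum to 1/20.
So P(the prize voucher in locker 3 | the attendant opened locker 4, locker 5, and locker 6) = (1/70) / (1/20) = 2/7.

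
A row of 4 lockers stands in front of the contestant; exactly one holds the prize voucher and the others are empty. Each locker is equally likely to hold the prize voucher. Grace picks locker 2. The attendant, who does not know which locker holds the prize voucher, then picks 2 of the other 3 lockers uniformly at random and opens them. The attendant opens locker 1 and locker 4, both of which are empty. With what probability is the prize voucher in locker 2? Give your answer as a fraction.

Consider each possible location of the prize voucher in turn.
If it is in either of lockers 1 and 4 (prior 1/4 each): that locker was opened and seen not to hold the prize — ruled out; weight (1/4)·0 = 0 each.
If it is in either of lockers 2 and 3 (prior 1/4 each): the attendant picks exactly this set with probability 1/3 regardless, and none is the prize; weight (1/4)·(1/3) = 1/12 each.
The weights sum to 1/6.
So P(the prize voucher in locker 2 | the attendant opened locker 1 and locker 4) = (1/12) / (1/6) = 1/2.

1/2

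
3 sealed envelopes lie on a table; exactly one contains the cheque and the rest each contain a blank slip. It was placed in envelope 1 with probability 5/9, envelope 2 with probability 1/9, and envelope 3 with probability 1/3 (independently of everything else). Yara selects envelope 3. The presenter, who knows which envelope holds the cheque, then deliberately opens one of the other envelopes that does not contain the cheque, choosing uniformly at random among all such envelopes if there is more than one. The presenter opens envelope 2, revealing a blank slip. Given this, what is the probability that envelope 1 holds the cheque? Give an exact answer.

10/13

Condition on the true location of the cheque.
If it is in envelope 1 (prior 5/9): the presenter has no choice, probability 1; weight (5/9)·1 = 5/9.
If it is in envelope 2 (prior 1/9): the presenter opened envelope 2, so this case is ruled out; weight (1/9)·0 = 0.
If it is in envelope 3 (prior 1/3): the presenter has 2 equally likely choices, so probability 1/2; weight (1/3)·(1/2) = 1/6.
The weights sum to 13/18.
So P(the cheque in envelope 1 | the presenter opened envelope 2) = (5/9) / (13/18) = 10/13.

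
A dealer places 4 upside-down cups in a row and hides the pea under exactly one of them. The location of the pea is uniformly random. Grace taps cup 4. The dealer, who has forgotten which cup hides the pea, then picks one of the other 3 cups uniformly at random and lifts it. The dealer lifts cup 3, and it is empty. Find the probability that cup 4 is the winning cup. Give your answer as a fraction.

1/3

Condition on the true location of the pea.
If it is under any of cups 1, 2, and 4 (prior 1/4 each): the dealer picks cup 3 with probability 1/3 regardless, and it is not the prize; weight (1/4)·(1/3) = 1/12 each.
If it is under cup 3 (prior 1/4): the dealer opened cup 3, so this case is ruled out; weight (1/4)·0 = 0.
The weights sum to 1/4.
So P(the pea under cup 4 | the dealer opened cup 3) = (1/12) / (1/4) = 1/3.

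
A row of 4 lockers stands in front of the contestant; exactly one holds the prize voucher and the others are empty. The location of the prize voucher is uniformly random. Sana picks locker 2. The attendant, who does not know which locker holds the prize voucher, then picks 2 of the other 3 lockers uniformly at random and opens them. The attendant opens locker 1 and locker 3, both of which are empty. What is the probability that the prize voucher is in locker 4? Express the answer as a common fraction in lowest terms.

Apply Bayes' rule, conditioning on where the prize voucher actually is.
If it is in either of lockers 1 and 3 (prior 1/4 each): that locker was opened and seen not to hold the prize — ruled out; weight (1/4)·0 = 0 each.
If it is in either of lockers 2 and 4 (prior 1/4 each): the attendant picks exactly this set with probability 1/3 regardless, and none is the prize; weight (1/4)·(1/3) = 1/12 each.
The weights sum to 1/6.
So P(the prize voucher in locker 4 | the attendant opened locker 1 and locker 3) = (1/12) / (1/6) = 1/2.

1/2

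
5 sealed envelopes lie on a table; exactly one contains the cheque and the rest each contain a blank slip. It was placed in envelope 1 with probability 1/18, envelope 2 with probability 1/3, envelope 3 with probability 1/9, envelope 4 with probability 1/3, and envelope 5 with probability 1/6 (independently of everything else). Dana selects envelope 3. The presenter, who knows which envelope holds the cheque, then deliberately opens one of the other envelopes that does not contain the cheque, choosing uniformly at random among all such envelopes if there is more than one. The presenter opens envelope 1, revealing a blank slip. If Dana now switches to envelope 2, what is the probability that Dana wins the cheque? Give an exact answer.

Condition on the true location of the cheque.
If it is in envelope 1 (prior 1/18): the presenter opened envelope 1, so this case is ruled out; weight (1/18)·0 = 0.
If it is in either of envelopes 2 and 4 (prior 1/3 each): the presenter has 3 equally likely choices, so probability 1/3; weight (1/3)·(1/3) = 1/9 each.
If it is in envelope 3 (prior 1/9): the presenter has 4 equally likely choices, so probability 1/4; weight (1/9)·(1/4) = 1/36.
If it is in envelope 5 (prior 1/6): the presenter has 3 equally likely choices, so probability 1/3; weight (1/6)·(1/3) = 1/18.
The weights sum to 11/36.
So P(the cheque in envelope 2 | the presenter opened envelope 1) = (1/9) / (11/36) = 4/11.

4/11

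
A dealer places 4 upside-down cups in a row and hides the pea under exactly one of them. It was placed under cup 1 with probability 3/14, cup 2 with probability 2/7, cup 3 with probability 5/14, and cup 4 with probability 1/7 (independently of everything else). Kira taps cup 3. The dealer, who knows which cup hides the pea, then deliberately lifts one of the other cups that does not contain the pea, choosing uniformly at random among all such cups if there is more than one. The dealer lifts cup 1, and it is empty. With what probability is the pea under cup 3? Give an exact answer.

Consider each possible location of the pea in turn.
If it is under cup 1 (prior 3/14): the dealer opened cup 1, so this case is ruled out; weight (3/14)·0 = 0.
If it is under cup 2 (prior 2/7): the dealer has 2 equally likely choices, so probability 1/2; weight (2/7)·(1/2) = 1/7.
If it is under cup 3 (prior 5/14): the dealer has 3 equally likely choices, so probability 1/3; weight (5/14)·(1/3) = 5/42.
If it is under cup 4 (prior 1/7): the dealer has 2 equally likely choices, so probability 1/2; weight (1/7)·(1/2) = 1/14.
The weights sum to 1/3.
So P(the pea under cup 3 | the dealer opened cup 1) = (5/42) / (1/3) = 5/14.

5/14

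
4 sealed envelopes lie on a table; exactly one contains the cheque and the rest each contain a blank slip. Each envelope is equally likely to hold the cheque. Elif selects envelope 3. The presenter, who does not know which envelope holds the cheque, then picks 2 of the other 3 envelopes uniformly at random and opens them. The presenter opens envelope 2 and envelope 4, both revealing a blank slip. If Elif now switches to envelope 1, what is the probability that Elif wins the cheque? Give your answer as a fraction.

Apply Bayes' rule, conditioning on where the cheque actually is.
If it is in either of envelopes 1 and 3 (prior 1/4 each): the presenter picks exactly this set with probability 1/3 regardless, and none is the prize; weight (1/4)·(1/3) = 1/12 each.
If it is in either of envelopes 2 and 4 (prior 1/4 each): that envelope was opened and seen not to hold the prize — ruled out; weight (1/4)·0 = 0 each.
The weights sum to 1/6.
So P(the cheque in envelope 1 | the presenter opened envelope 2 and envelope 4) = (1/12) / (1/6) = 1/2.

1/2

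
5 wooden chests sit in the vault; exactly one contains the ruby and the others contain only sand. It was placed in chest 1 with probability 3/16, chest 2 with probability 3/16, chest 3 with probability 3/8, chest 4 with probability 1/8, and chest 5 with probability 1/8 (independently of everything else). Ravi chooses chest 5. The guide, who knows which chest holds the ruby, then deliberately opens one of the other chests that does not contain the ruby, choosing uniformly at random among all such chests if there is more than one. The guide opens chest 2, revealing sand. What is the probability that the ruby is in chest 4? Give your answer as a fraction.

Consider each possible location of the ruby in turn.
If it is in chest 1 (prior 3/16): the guide has 3 equally likely choices, so probability 1/3; weight (3/16)·(1/3) = 1/16.
If it is in chest 2 (prior 3/16): the guide opened chest 2, so this case is ruled out; weight (3/16)·0 = 0.
If it is in chest 3 (prior 3/8): the guide has 3 equally likely choices, so probability 1/3; weight (3/8)·(1/3) = 1/8.
If it is in chest 4 (prior 1/8): the guide has 3 equally likely choices, so probability 1/3; weight (1/8)·(1/3) = 1/24.
If it is in chest 5 (prior 1/8): the guide has 4 equally likely choices, so probability 1/4; weight (1/8)·(1/4) = 1/32.
The weights sum to 25/96.
So P(the ruby in chest 4 | the guide opened chest 2) = (1/24) / (25/96) = 4/25.

4/25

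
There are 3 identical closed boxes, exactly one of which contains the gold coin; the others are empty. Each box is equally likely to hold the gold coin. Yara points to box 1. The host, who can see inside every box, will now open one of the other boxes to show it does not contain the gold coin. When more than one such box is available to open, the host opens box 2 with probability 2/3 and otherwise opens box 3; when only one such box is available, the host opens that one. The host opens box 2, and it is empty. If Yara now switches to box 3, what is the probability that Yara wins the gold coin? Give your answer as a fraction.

Apply Bayes' rule, conditioning on where the gold coin actually is.
If it is in box 1 (prior 1/3): box 2 is available, opened with probability 2/3; weight (1/3)·(2/3) = 2/9.
If it is in box 2 (prior 1/3): the host opened box 2, so this case is ruled out; weight (1/3)·0 = 0.
If it is in box 3 (prior 1/3): only box 2 is available, probability 1; weight (1/3)·1 = 1/3.
The weights sum to 5/9.
So P(the gold coin in box 3 | the host opened box 2) = (1/3) / (5/9) = 3/5.

3/5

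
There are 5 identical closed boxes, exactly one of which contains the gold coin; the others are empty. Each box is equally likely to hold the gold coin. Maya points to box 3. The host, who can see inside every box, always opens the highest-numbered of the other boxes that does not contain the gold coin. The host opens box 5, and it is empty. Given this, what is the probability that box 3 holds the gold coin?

Consider each possible location of the gold coin in turn.
If it is in any of boxes 1, 2, 3, and 4 (prior 1/5 each): box 5 is the highest-numbered option available, probability 1; weight (1/5)·1 = 1/5 each.
If it is in box 5 (prior 1/5): the host opened box 5, so this case is ruled out; weight (1/5)·0 = 0.
The weights sum to 4/5.
So P(the gold coin in box 3 | the host opened box 5) = (1/5) / (4/5) = 1/4.

1/4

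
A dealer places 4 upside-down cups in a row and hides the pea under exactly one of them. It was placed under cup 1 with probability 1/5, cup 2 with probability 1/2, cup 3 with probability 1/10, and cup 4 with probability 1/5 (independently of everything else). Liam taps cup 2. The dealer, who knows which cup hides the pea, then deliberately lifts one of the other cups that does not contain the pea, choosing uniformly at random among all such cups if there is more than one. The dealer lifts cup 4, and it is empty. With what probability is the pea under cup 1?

6/19

Consider each possible location of the pea in turn.
If it is under cup 1 (prior 1/5): the dealer has 2 equally likely choices, so probability 1/2; weight (1/5)·(1/2) = 1/10.
If it is under cup 2 (prior 1/2): the dealer has 3 equally likely choices, so probability 1/3; weight (1/2)·(1/3) = 1/6.
If it is under cup 3 (prior 1/10): the dealer has 2 equally likely choices, so probability 1/2; weight (1/10)·(1/2) = 1/20.
If it is under cup 4 (prior 1/5): the dealer opened cup 4, so this case is ruled out; weight (1/5)·0 = 0.
The weights sum to 19/60.
So P(the pea under cup 1 | the dealer opened cup 4) = (1/10) / (19/60) = 6/19.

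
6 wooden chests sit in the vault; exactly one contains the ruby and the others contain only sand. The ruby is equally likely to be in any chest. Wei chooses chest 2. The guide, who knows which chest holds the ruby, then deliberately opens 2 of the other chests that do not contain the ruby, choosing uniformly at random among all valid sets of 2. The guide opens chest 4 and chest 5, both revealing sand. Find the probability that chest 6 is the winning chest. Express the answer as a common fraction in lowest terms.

Condition on the true location of the ruby.
If it is in any of chests 1, 3, and 6 (prior 1/6 each): the guide has 6 equally likely choices, so probability 1/6; weight (1/6)·(1/6) = 1/36 each.
If it is in chest 2 (prior 1/6): the guide has 10 equally likely choices, so probability 1/10; weight (1/6)·(1/10) = 1/60.
If it is in either of chests 4 and 5 (prior 1/6 each): that chest was opened and seen not to hold the prize — ruled out; weight (1/6)·0 = 0 each.
The weights sum to 1/10.
So P(the ruby in chest 6 | the guide opened chest 4 and chest 5) = (1/36) / (1/10) = 5/18.

5/18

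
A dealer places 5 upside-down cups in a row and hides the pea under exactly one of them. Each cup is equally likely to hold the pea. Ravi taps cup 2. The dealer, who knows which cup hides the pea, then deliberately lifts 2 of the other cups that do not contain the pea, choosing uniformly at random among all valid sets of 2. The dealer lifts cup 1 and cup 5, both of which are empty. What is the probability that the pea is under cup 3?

Consider each possible location of the pea in turn.
If it is under either of cups 1 and 5 (prior 1/5 each): that cup was opened and seen not to hold the prize — ruled out; weight (1/5)·0 = 0 each.
If it is under cup 2 (prior 1/5): the dealer has 6 equally likely choices, so probability 1/6; weight (1/5)·(1/6) = 1/30.
If it is under either of cups 3 and 4 (prior 1/5 each): the dealer has 3 equally likely choices, so probability 1/3; weight (1/5)·(1/3) = 1/15 each.
The weights sum to 1/6.
So P(the pea under cup 3 | the dealer opened cup 1 and cup 5) = (1/15) / (1/6) = 2/5.

2/5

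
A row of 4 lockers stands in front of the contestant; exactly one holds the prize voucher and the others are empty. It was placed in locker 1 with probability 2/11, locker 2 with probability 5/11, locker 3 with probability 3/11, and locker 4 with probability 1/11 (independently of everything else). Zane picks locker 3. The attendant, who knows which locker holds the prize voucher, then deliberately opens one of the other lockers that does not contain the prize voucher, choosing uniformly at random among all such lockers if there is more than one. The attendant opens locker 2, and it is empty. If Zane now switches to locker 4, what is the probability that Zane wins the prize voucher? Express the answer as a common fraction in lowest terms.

Apply Bayes' rule, conditioning on where the prize voucher actually is.
If it is in locker 1 (prior 2/11): the attendant has 2 equally likely choices, so probability 1/2; weight (2/11)·(1/2) = 1/11.
If it is in locker 2 (prior 5/11): the attendant opened locker 2, so this case is ruled out; weight (5/11)·0 = 0.
If it is in locker 3 (prior 3/11): the attendant has 3 equally likely choices, so probability 1/3; weight (3/11)·(1/3) = 1/11.
If it is in locker 4 (prior 1/11): the attendant has 2 equally likely choices, so probability 1/2; weight (1/11)·(1/2) = 1/22.
The weights sum to 5/22.
So P(the prize voucher in locker 4 | the attendant opened locker 2) = (1/22) / (5/22) = 1/5.

1/5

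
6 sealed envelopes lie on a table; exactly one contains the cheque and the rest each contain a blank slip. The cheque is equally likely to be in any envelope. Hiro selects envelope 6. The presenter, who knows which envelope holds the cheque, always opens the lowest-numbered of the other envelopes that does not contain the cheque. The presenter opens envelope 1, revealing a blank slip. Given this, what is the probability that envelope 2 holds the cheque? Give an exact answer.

1/5

Apply Bayes' rule, conditioning on where the cheque actually is.
If it is in envelope 1 (prior 1/6): the presenter opened envelope 1, so this case is ruled out; weight (1/6)·0 = 0.
If it is in any of envelopes 2, 3, 4, 5, and 6 (prior 1/6 each): envelope 1 is the lowest-numbered option available, probability 1; weight (1/6)·1 = 1/6 each.
The weights sum to 5/6.
So P(the cheque in envelope 2 | the presenter opened envelope 1) = (1/6) / (5/6) = 1/5.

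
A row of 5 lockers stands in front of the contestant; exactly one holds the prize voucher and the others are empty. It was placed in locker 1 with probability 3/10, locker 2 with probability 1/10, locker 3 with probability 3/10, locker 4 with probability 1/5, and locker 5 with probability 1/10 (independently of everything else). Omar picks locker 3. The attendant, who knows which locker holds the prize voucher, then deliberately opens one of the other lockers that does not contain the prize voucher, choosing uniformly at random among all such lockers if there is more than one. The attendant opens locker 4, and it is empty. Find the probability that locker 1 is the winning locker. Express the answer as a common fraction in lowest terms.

Consider each possible location of the prize voucher in turn.
If it is in locker 1 (prior 3/10): the attendant has 3 equally likely choices, so probability 1/3; weight (3/10)·(1/3) = 1/10.
If it is in either of lockers 2 and 5 (prior 1/10 each): the attendant has 3 equally likely choices, so probability 1/3; weight (1/10)·(1/3) = 1/30 each.
If it is in locker 3 (prior 3/10): the attendant has 4 equally likely choices, so probability 1/4; weight (3/10)·(1/4) = 3/40.
If it is in locker 4 (prior 1/5): the attendant opened locker 4, so this case is ruled out; weight (1/5)·0 = 0.
The weights sum to 29/120.
So P(the prize voucher in locker 1 | the attendant opened locker 4) = (1/10) / (29/120) = 12/29.

12/29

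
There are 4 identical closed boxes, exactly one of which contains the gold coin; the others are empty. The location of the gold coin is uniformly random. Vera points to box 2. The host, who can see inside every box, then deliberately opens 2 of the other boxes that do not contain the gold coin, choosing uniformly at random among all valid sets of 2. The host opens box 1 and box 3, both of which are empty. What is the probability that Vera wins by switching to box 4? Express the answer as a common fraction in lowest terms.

Apply Bayes' rule, conditioning on where the gold coin actually is.
If it is in either of boxes 1 and 3 (prior 1/4 each): that box was opened and seen not to hold the prize — ruled out; weight (1/4)·0 = 0 each.
If it is in box 2 (prior 1/4): the host has 3 equally likely choices, so probability 1/3; weight (1/4)·(1/3) = 1/12.
If it is in box 4 (prior 1/4): the host has no choice, probability 1; weight (1/4)·1 = 1/4.
The weights sum to 1/3.
So P(the gold coin in box 4 | the host opened box 1 and box 3) = (1/4) / (1/3) = 3/4.

3/4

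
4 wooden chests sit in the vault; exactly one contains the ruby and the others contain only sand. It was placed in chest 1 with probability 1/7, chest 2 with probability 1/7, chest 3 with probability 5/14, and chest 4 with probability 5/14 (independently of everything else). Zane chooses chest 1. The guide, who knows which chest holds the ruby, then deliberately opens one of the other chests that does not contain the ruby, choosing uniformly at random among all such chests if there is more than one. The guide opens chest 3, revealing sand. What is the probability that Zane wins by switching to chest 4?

Condition on the true location of the ruby.
If it is in chest 1 (prior 1/7): the guide has 3 equally likely choices, so probability 1/3; weight (1/7)·(1/3) = 1/21.
If it is in chest 2 (prior 1/7): the guide has 2 equally likely choices, so probability 1/2; weight (1/7)·(1/2) = 1/14.
If it is in chest 3 (prior 5/14): the guide opened chest 3, so this case is ruled out; weight (5/14)·0 = 0.
If it is in chest 4 (prior 5/14): the guide has 2 equally likely choices, so probability 1/2; weight (5/14)·(1/2) = 5/28.
The weights sum to 25/84.
So P(the ruby in chest 4 | the guide opened chest 3) = (5/28) / (25/84) = 3/5.

3/5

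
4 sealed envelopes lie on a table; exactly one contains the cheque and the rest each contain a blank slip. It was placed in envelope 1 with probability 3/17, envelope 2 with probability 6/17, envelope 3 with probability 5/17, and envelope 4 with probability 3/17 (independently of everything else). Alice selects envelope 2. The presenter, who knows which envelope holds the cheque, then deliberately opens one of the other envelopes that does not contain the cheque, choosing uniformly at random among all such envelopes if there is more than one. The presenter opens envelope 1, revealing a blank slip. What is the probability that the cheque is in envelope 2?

1/3

Apply Bayes' rule, conditioning on where the cheque actually is.
If it is in envelope 1 (prior 3/17): the presenter opened envelope 1, so this case is ruled out; weight (3/17)·0 = 0.
If it is in envelope 2 (prior 6/17): the presenter has 3 equally likely choices, so probability 1/3; weight (6/17)·(1/3) = 2/17.
If it is in envelope 3 (prior 5/17): the presenter has 2 equally likely choices, so probability 1/2; weight (5/17)·(1/2) = 5/34.
If it is in envelope 4 (prior 3/17): the presenter has 2 equally likely choices, so probability 1/2; weight (3/17)·(1/2) = 3/34.
The weights sum to 6/17.
So P(the cheque in envelope 2 | the presenter opened envelope 1) = (2/17) / (6/17) = 1/3.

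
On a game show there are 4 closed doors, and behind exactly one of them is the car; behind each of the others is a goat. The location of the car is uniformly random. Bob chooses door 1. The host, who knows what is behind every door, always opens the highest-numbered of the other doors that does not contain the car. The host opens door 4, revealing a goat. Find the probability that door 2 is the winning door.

Consider each possible location of the car in turn.
If it is behind any of doors 1, 2, and 3 (prior 1/4 each): door 4 is the highest-numbered option available, probability 1; weight (1/4)·1 = 1/4 each.
If it is behind door 4 (prior 1/4): the host opened door 4, so this case is ruled out; weight (1/4)·0 = 0.
The weights sum to 3/4.
So P(the car behind door 2 | the host opened door 4) = (1/4) / (3/4) = 1/3.

1/3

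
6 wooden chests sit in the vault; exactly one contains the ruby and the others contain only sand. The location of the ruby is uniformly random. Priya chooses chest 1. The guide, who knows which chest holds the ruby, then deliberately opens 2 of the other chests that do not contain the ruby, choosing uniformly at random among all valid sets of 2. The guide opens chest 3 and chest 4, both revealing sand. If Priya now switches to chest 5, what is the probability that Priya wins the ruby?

Apply Bayes' rule, conditioning on where the ruby actually is.
If it is in chest 1 (prior 1/6): the guide has 10 equally likely choices, so probability 1/10; weight (1/6)·(1/10) = 1/60.
If it is in any of chests 2, 5, and 6 (prior 1/6 each): the guide has 6 equally likely choices, so probability 1/6; weight (1/6)·(1/6) = 1/36 each.
If it is in either of chests 3 and 4 (prior 1/6 each): that chest was opened and seen not to hold the prize — ruled out; weight (1/6)·0 = 0 each.
The weights sum to 1/10.
So P(the ruby in chest 5 | the guide opened chest 3 and chest 4) = (1/36) / (1/10) = 5/18.

5/18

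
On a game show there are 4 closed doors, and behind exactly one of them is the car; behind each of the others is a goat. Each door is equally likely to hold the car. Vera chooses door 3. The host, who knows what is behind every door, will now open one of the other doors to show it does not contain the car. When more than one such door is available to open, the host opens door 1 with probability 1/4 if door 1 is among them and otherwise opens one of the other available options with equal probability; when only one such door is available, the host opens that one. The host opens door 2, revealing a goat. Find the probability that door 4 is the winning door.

6/13

Apply Bayes' rule, conditioning on where the car actually is.
If it is behind door 1 (prior 1/4): door 1 holds the prize so is unavailable; the host chooses uniformly among the 2 others, probability 1/2; weight (1/4)·(1/2) = 1/8.
If it is behind door 2 (prior 1/4): the host opened door 2, so this case is ruled out; weight (1/4)·0 = 0.
If it is behind door 3 (prior 1/4): door 1 is available but not opened; door 2 gets probability (1 − 1/4)/2 = 3/8; weight (1/4)·(3/8) = 3/32.
If it is behind door 4 (prior 1/4): door 1 is available but not opened, probability 3/4; weight (1/4)·(3/4) = 3/16.
The weights sum to 13/32.
So P(the car behind door 4 | the host opened door 2) = (3/16) / (13/32) = 6/13.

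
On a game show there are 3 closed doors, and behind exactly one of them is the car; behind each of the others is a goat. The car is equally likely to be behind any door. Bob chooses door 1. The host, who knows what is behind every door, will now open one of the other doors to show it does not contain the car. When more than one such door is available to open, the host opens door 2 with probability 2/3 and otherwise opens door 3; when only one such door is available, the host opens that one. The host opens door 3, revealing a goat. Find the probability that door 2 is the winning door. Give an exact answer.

Consider each possible location of the car in turn.
If it is behind door 1 (prior 1/3): door 2 is available but not opened, probability 1/3; weight (1/3)·(1/3) = 1/9.
If it is behind door 2 (prior 1/3): only door 3 is available, probability 1; weight (1/3)·1 = 1/3.
If it is behind door 3 (prior 1/3): the host opened door 3, so this case is ruled out; weight (1/3)·0 = 0.
The weights sum to 4/9.
So P(the car behind door 2 | the host opened door 3) = (1/3) / (4/9) = 3/4.

3/4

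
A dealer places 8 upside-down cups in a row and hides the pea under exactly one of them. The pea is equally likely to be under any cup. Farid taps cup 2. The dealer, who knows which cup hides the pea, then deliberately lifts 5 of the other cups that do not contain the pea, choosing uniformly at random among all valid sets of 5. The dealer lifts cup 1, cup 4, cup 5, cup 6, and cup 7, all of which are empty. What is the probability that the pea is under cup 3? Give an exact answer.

Apply Bayes' rule, conditioning on where the pea actually is.
If it is under any of cups 1, 4, 5, 6, and 7 (prior 1/8 each): that cup was opened and seen not to hold the prize — ruled out; weight (1/8)·0 = 0 each.
If it is under cup 2 (prior 1/8): the dealer has 21 equally likely choices, so probability 1/21; weight (1/8)·(1/21) = 1/168.
If it is under either of cups 3 and 8 (prior 1/8 each): the dealer has 6 equally likely choices, so probability 1/6; weight (1/8)·(1/6) = 1/48 each.
The weights sum to 1/21.
So P(the pea under cup 3 | the dealer opened cup 1, cup 4, cup 5, cup 6, and cup 7) = (1/48) / (1/21) = 7/16.

7/16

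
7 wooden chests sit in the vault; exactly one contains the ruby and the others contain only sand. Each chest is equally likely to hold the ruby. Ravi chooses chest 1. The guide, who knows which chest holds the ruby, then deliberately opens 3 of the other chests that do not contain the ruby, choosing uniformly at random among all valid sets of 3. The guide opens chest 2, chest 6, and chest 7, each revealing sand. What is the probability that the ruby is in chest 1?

Condition on the true location of the ruby.
If it is in chest 1 (prior 1/7): the guide has 20 equally likely choices, so probability 1/20; weight (1/7)·(1/20) = 1/140.
If it is in any of chests 2, 6, and 7 (prior 1/7 each): that chest was opened and seen not to hold the prize — ruled out; weight (1/7)·0 = 0 each.
If it is in any of chests 3, 4, and 5 (prior 1/7 each): the guide has 10 equally likely choices, so probability 1/10; weight (1/7)·(1/10) = 1/70 each.
The weights sum to 1/20.
So P(the ruby in chest 1 | the guide opened chest 2, chest 6, and chest 7) = (1/140) / (1/20) = 1/7.

1/7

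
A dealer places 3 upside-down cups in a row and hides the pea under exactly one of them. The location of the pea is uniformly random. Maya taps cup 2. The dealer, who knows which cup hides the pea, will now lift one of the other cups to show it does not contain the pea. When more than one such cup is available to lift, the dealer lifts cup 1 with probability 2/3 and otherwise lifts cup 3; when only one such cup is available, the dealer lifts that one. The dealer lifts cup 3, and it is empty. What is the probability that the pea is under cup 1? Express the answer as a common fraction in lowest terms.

3/4

Condition on the true location of the pea.
If it is under cup 1 (prior 1/3): only cup 3 is available, probability 1; weight (1/3)·1 = 1/3.
If it is under cup 2 (prior 1/3): cup 1 is available but not opened, probability 1/3; weight (1/3)·(1/3) = 1/9.
If it is under cup 3 (prior 1/3): the dealer opened cup 3, so this case is ruled out; weight (1/3)·0 = 0.
The weights sum to 4/9.
So P(the pea under cup 1 | the dealer opened cup 3) = (1/3) / (4/9) = 3/4.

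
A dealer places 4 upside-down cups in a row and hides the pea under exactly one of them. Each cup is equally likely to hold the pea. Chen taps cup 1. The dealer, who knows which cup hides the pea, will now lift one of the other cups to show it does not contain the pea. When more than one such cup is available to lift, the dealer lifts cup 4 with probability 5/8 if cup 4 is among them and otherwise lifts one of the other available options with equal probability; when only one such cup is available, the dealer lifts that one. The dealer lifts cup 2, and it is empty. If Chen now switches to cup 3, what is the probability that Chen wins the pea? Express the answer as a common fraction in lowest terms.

6/17

Condition on the true location of the pea.
If it is under cup 1 (prior 1/4): cup 4 is available but not opened; cup 2 gets probability (1 − 5/8)/2 = 3/16; weight (1/4)·(3/16) = 3/64.
If it is under cup 2 (prior 1/4): the dealer opened cup 2, so this case is ruled out; weight (1/4)·0 = 0.
If it is under cup 3 (prior 1/4): cup 4 is available but not opened, probability 3/8; weight (1/4)·(3/8) = 3/32.
If it is under cup 4 (prior 1/4): cup 4 holds the prize so is unavailable; the dealer chooses uniformly among the 2 others, probability 1/2; weight (1/4)·(1/2) = 1/8.
The weights sum to 17/64.
So P(the pea under cup 3 | the dealer opened cup 2) = (3/32) / (17/64) = 6/17.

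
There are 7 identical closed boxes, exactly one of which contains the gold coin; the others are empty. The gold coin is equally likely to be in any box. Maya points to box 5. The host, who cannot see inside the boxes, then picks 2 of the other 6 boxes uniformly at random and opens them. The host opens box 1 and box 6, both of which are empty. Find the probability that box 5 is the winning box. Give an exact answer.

Condition on the true location of the gold coin.
If it is in either of boxes 1 and 6 (prior 1/7 each): that box was opened and seen not to hold the prize — ruled out; weight (1/7)·0 = 0 each.
If it is in any of boxes 2, 3, 4, 5, and 7 (prior 1/7 each): the host picks exactly this set with probability 1/15 regardless, and none is the prize; weight (1/7)·(1/15) = 1/105 each.
The weights sum to 1/21.
So P(the gold coin in box 5 | the host opened box 1 and box 6) = (1/105) / (1/21) = 1/5.

1/5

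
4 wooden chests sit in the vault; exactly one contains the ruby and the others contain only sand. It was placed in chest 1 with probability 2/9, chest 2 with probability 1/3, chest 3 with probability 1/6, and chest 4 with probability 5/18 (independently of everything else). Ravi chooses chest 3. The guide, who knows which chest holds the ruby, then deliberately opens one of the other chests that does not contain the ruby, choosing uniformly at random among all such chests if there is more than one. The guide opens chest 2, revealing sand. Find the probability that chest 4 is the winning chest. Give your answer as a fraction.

5/11

Condition on the true location of the ruby.
If it is in chest 1 (prior 2/9): the guide has 2 equally likely choices, so probability 1/2; weight (2/9)·(1/2) = 1/9.
If it is in chest 2 (prior 1/3): the guide opened chest 2, so this case is ruled out; weight (1/3)·0 = 0.
If it is in chest 3 (prior 1/6): the guide has 3 equally likely choices, so probability 1/3; weight (1/6)·(1/3) = 1/18.
If it is in chest 4 (prior 5/18): the guide has 2 equally likely choices, so probability 1/2; weight (5/18)·(1/2) = 5/36.
The weights sum to 11/36.
So P(the ruby in chest 4 | the guide opened chest 2) = (5/36) / (11/36) = 5/11.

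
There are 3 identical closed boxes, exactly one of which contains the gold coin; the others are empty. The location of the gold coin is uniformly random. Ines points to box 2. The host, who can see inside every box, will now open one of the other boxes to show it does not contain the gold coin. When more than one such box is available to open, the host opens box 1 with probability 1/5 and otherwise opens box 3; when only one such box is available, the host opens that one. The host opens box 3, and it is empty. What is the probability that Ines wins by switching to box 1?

5/9

Condition on the true location of the gold coin.
If it is in box 1 (prior 1/3): only box 3 is available, probability 1; weight (1/3)·1 = 1/3.
If it is in box 2 (prior 1/3): box 1 is available but not opened, probability 4/5; weight (1/3)·(4/5) = 4/15.
If it is in box 3 (prior 1/3): the host opened box 3, so this case is ruled out; weight (1/3)·0 = 0.
The weights sum to 3/5.
So P(the gold coin in box 1 | the host opened box 3) = (1/3) / (3/5) = 5/9.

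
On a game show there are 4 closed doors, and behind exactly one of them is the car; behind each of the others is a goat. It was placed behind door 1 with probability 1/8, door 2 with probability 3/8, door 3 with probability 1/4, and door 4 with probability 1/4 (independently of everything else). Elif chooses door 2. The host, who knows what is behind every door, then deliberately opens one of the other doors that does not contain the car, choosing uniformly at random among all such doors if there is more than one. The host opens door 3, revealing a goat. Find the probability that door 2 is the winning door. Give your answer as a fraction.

2/5

Consider each possible location of the car in turn.
If it is behind door 1 (prior 1/8): the host has 2 equally likely choices, so probability 1/2; weight (1/8)·(1/2) = 1/16.
If it is behind door 2 (prior 3/8): the host has 3 equally likely choices, so probability 1/3; weight (3/8)·(1/3) = 1/8.
If it is behind door 3 (prior 1/4): the host opened door 3, so this case is ruled out; weight (1/4)·0 = 0.
If it is behind door 4 (prior 1/4): the host has 2 equally likely choices, so probability 1/2; weight (1/4)·(1/2) = 1/8.
The weights sum to 5/16.
So P(the car behind door 2 | the host opened door 3) = (1/8) / (5/16) = 2/5.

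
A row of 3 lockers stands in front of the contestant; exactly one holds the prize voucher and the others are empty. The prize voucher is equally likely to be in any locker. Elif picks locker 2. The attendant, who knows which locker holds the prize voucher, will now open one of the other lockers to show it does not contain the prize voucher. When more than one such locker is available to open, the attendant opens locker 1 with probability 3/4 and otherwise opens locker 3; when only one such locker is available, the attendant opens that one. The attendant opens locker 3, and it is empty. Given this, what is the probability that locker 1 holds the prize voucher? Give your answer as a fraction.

4/5

Apply Bayes' rule, conditioning on where the prize voucher actually is.
If it is in locker 1 (prior 1/3): only locker 3 is available, probability 1; weight (1/3)·1 = 1/3.
If it is in locker 2 (prior 1/3): locker 1 is available but not opened, probability 1/4; weight (1/3)·(1/4) = 1/12.
If it is in locker 3 (prior 1/3): the attendant opened locker 3, so this case is ruled out; weight (1/3)·0 = 0.
The weights sum to 5/12.
So P(the prize voucher in locker 1 | the attendant opened locker 3) = (1/3) / (5/12) = 4/5.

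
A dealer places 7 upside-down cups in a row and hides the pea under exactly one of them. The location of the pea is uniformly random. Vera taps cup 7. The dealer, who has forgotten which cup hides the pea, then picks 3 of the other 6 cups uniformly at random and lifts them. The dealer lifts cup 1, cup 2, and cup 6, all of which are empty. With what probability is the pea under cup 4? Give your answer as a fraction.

1/4

Apply Bayes' rule, conditioning on where the pea actually is.
If it is under any of cups 1, 2, and 6 (prior 1/7 each): that cup was opened and seen not to hold the prize — ruled out; weight (1/7)·0 = 0 each.
If it is under any of cups 3, 4, 5, and 7 (prior 1/7 each): the dealer picks exactly this set with probability 1/20 regardless, and none is the prize; weight (1/7)·(1/20) = 1/140 each.
The weights sum to 1/35.
So P(the pea under cup 4 | the dealer opened cup 1, cup 2, and cup 6) = (1/140) / (1/35) = 1/4.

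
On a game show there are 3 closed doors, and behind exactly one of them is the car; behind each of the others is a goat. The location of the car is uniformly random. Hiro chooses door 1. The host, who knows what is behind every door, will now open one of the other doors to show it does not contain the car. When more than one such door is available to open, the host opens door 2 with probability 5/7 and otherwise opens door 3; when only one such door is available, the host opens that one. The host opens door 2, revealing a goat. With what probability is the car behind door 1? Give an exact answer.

Consider each possible location of the car in turn.
If it is behind door 1 (prior 1/3): door 2 is available, opened with probability 5/7; weight (1/3)·(5/7) = 5/21.
If it is behind door 2 (prior 1/3): the host opened door 2, so this case is ruled out; weight (1/3)·0 = 0.
If it is behind door 3 (prior 1/3): only door 2 is available, probability 1; weight (1/3)·1 = 1/3.
The weights sum to 4/7.
So P(the car behind door 1 | the host opened door 2) = (5/21) / (4/7) = 5/12.

5/12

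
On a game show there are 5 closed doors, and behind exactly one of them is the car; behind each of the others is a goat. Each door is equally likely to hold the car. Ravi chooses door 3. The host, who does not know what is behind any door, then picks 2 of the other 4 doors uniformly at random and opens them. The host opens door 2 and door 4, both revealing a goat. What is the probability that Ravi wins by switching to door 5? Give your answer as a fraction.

Apply Bayes' rule, conditioning on where the car actually is.
If it is behind any of doors 1, 3, and 5 (prior 1/5 each): the host picks exactly this set with probability 1/6 regardless, and none is the prize; weight (1/5)·(1/6) = 1/30 each.
If it is behind either of doors 2 and 4 (prior 1/5 each): that door was opened and seen not to hold the prize — ruled out; weight (1/5)·0 = 0 each.
The weights sum to 1/10.
So P(the car behind door 5 | the host opened door 2 and door 4) = (1/30) / (1/10) = 1/3.

1/3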